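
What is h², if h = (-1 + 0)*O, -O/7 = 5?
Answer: 1225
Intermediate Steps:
O = -35 (O = -7*5 = -35)
h = 35 (h = (-1 + 0)*(-35) = -1*(-35) = 35)
h² = 35² = 1225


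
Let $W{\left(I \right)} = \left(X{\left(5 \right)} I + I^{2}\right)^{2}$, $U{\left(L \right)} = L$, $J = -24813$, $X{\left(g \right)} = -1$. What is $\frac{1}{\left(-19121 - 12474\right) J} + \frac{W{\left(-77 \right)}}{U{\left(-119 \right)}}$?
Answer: $- \frac{4039896612531763}{13327434495} \approx -3.0313 \cdot 10^{5}$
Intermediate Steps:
$W{\left(I \right)} = \left(I^{2} - I\right)^{2}$ ($W{\left(I \right)} = \left(- I + I^{2}\right)^{2} = \left(I^{2} - I\right)^{2}$)
$\frac{1}{\left(-19121 - 12474\right) J} + \frac{W{\left(-77 \right)}}{U{\left(-119 \right)}} = \frac{1}{\left(-19121 - 12474\right) \left(-24813\right)} + \frac{\left(-77\right)^{2} \left(-1 - 77\right)^{2}}{-119} = \frac{1}{-31595} \left(- \frac{1}{24813}\right) + 5929 \left(-78\right)^{2} \left(- \frac{1}{119}\right) = \left(- \frac{1}{31595}\right) \left(- \frac{1}{24813}\right) + 5929 \cdot 6084 \left(- \frac{1}{119}\right) = \frac{1}{783966735} + 36072036 \left(- \frac{1}{119}\right) = \frac{1}{783966735} - \frac{5153148}{17} = - \frac{4039896612531763}{13327434495}$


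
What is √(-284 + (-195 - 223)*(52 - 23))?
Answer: I*√12406 ≈ 111.38*I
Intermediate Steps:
√(-284 + (-195 - 223)*(52 - 23)) = √(-284 - 418*29) = √(-284 - 12122) = √(-12406) = I*√12406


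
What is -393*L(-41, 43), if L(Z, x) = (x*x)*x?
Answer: -31246251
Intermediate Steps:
L(Z, x) = x³ (L(Z, x) = x²*x = x³)
-393*L(-41, 43) = -393*43³ = -393*79507 = -31246251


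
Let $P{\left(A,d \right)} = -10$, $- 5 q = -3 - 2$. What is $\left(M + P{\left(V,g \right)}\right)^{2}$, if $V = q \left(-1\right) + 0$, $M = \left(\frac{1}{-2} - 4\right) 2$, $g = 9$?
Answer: $361$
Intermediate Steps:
$M = -9$ ($M = \left(- \frac{1}{2} - 4\right) 2 = \left(- \frac{9}{2}\right) 2 = -9$)
$q = 1$ ($q = - \frac{-3 - 2}{5} = \left(- \frac{1}{5}\right) \left(-5\right) = 1$)
$V = -1$ ($V = 1 \left(-1\right) + 0 = -1 + 0 = -1$)
$\left(M + P{\left(V,g \right)}\right)^{2} = \left(-9 - 10\right)^{2} = \left(-19\right)^{2} = 361$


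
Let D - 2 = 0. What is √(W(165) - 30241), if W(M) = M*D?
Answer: I*√29911 ≈ 172.95*I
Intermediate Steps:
D = 2 (D = 2 + 0 = 2)
W(M) = 2*M (W(M) = M*2 = 2*M)
√(W(165) - 30241) = √(2*165 - 30241) = √(330 - 30241) = √(-29911) = I*√29911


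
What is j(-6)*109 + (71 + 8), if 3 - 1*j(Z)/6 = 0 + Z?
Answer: 5965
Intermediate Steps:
j(Z) = 18 - 6*Z (j(Z) = 18 - 6*(0 + Z) = 18 - 6*Z)
j(-6)*109 + (71 + 8) = (18 - 6*(-6))*109 + (71 + 8) = (18 + 36)*109 + 79 = 54*109 + 79 = 5886 + 79 = 5965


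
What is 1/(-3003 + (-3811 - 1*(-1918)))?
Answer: -1/4896 ≈ -0.00020425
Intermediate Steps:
1/(-3003 + (-3811 - 1*(-1918))) = 1/(-3003 + (-3811 + 1918)) = 1/(-3003 - 1893) = 1/(-4896) = -1/4896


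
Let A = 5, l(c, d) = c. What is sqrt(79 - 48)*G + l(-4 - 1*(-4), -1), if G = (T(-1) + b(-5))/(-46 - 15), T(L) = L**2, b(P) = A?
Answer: -6*sqrt(31)/61 ≈ -0.54765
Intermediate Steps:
b(P) = 5
G = -6/61 (G = ((-1)**2 + 5)/(-46 - 15) = (1 + 5)/(-61) = 6*(-1/61) = -6/61 ≈ -0.098361)
sqrt(79 - 48)*G + l(-4 - 1*(-4), -1) = sqrt(79 - 48)*(-6/61) + (-4 - 1*(-4)) = sqrt(31)*(-6/61) + (-4 + 4) = -6*sqrt(31)/61 + 0 = -6*sqrt(31)/61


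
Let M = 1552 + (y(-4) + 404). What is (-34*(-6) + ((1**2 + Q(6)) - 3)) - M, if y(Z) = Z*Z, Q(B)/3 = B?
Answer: -1752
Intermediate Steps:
Q(B) = 3*B
y(Z) = Z**2
M = 1972 (M = 1552 + ((-4)**2 + 404) = 1552 + (16 + 404) = 1552 + 420 = 1972)
(-34*(-6) + ((1**2 + Q(6)) - 3)) - M = (-34*(-6) + ((1**2 + 3*6) - 3)) - 1*1972 = (204 + ((1 + 18) - 3)) - 1972 = (204 + (19 - 3)) - 1972 = (204 + 16) - 1972 = 220 - 1972 = -1752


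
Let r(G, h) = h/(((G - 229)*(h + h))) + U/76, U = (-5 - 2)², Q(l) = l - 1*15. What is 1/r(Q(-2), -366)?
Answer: 2337/1502 ≈ 1.5559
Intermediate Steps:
Q(l) = -15 + l (Q(l) = l - 15 = -15 + l)
U = 49 (U = (-7)² = 49)
r(G, h) = 49/76 + 1/(2*(-229 + G)) (r(G, h) = h/(((G - 229)*(h + h))) + 49/76 = h/(((-229 + G)*(2*h))) + 49*(1/76) = h/((2*h*(-229 + G))) + 49/76 = h*(1/(2*h*(-229 + G))) + 49/76 = 1/(2*(-229 + G)) + 49/76 = 49/76 + 1/(2*(-229 + G)))
1/r(Q(-2), -366) = 1/((-11183 + 49*(-15 - 2))/(76*(-229 + (-15 - 2)))) = 1/((-11183 + 49*(-17))/(76*(-229 - 17))) = 1/((1/76)*(-11183 - 833)/(-246)) = 1/((1/76)*(-1/246)*(-12016)) = 1/(1502/2337) = 2337/1502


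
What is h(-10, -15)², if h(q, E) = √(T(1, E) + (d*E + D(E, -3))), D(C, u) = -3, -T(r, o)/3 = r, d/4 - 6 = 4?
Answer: -606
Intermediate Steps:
d = 40 (d = 24 + 4*4 = 24 + 16 = 40)
T(r, o) = -3*r
h(q, E) = √(-6 + 40*E) (h(q, E) = √(-3*1 + (40*E - 3)) = √(-3 + (-3 + 40*E)) = √(-6 + 40*E))
h(-10, -15)² = (√(-6 + 40*(-15)))² = (√(-6 - 600))² = (√(-606))² = (I*√606)² = -606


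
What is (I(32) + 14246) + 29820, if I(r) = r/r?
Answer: 44067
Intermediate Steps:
I(r) = 1
(I(32) + 14246) + 29820 = (1 + 14246) + 29820 = 14247 + 29820 = 44067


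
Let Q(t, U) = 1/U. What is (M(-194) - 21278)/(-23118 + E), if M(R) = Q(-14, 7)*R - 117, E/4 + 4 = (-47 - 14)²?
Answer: 149959/57750 ≈ 2.5967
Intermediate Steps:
E = 14868 (E = -16 + 4*(-47 - 14)² = -16 + 4*(-61)² = -16 + 4*3721 = -16 + 14884 = 14868)
M(R) = -117 + R/7 (M(R) = R/7 - 117 = -117 + R/7)
(M(-194) - 21278)/(-23118 + E) = ((-117 + (⅐)*(-194)) - 21278)/(-23118 + 14868) = ((-117 - 194/7) - 21278)/(-8250) = (-1013/7 - 21278)*(-1/8250) = -149959/7*(-1/8250) = 149959/57750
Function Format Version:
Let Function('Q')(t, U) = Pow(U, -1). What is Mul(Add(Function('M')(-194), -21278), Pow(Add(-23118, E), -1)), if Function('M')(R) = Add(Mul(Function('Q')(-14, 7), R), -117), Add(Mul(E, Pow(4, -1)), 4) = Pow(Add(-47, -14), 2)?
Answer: Rational(149959, 57750) ≈ 2.5967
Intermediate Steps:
E = 14868 (E = Add(-16, Mul(4, Pow(Add(-47, -14), 2))) = Add(-16, Mul(4, Pow(-61, 2))) = Add(-16, Mul(4, 3721)) = Add(-16, 14884) = 14868)
Function('M')(R) = Add(-117, Mul(Rational(1, 7), R)) (Function('M')(R) = Add(Mul(Pow(7, -1), R), -117) = Add(Mul(Rational(1, 7), R), -117) = Add(-117, Mul(Rational(1, 7), R)))
Mul(Add(Function('M')(-194), -21278), Pow(Add(-23118, E), -1)) = Mul(Add(Add(-117, Mul(Rational(1, 7), -194)), -21278), Pow(Add(-23118, 14868), -1)) = Mul(Add(Add(-117, Rational(-194, 7)), -21278), Pow(-8250, -1)) = Mul(Add(Rational(-1013, 7), -21278), Rational(-1, 8250)) = Mul(Rational(-149959, 7), Rational(-1, 8250)) = Rational(149959, 57750)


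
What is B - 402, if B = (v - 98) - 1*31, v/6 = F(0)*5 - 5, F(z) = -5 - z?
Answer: -711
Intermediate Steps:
v = -180 (v = 6*((-5 - 1*0)*5 - 5) = 6*((-5 + 0)*5 - 5) = 6*(-5*5 - 5) = 6*(-25 - 5) = 6*(-30) = -180)
B = -309 (B = (-180 - 98) - 1*31 = -278 - 31 = -309)
B - 402 = -309 - 402 = -711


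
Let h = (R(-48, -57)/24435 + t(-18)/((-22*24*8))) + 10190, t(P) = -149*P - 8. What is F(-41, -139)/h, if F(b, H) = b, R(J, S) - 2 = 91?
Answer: -235097280/58426667069 ≈ -0.0040238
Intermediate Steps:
t(P) = -8 - 149*P
R(J, S) = 93 (R(J, S) = 2 + 91 = 93)
h = 58426667069/5734080 (h = (93/24435 + (-8 - 149*(-18))/((-22*24*8))) + 10190 = (93*(1/24435) + (-8 + 2682)/((-528*8))) + 10190 = (31/8145 + 2674/(-4224)) + 10190 = (31/8145 + 2674*(-1/4224)) + 10190 = (31/8145 - 1337/2112) + 10190 = -3608131/5734080 + 10190 = 58426667069/5734080 ≈ 10189.)
F(-41, -139)/h = -41/58426667069/5734080 = -41*5734080/58426667069 = -235097280/58426667069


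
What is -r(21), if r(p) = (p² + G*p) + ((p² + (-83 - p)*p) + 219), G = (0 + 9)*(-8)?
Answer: 2595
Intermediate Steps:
G = -72 (G = 9*(-8) = -72)
r(p) = 219 - 72*p + 2*p² + p*(-83 - p) (r(p) = (p² - 72*p) + ((p² + (-83 - p)*p) + 219) = (p² - 72*p) + ((p² + p*(-83 - p)) + 219) = (p² - 72*p) + (219 + p² + p*(-83 - p)) = 219 - 72*p + 2*p² + p*(-83 - p))
-r(21) = -(219 + 21² - 155*21) = -(219 + 441 - 3255) = -1*(-2595) = 2595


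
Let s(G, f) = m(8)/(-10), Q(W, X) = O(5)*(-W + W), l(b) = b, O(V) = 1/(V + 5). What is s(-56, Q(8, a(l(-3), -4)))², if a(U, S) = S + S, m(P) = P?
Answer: 16/25 ≈ 0.64000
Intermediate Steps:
O(V) = 1/(5 + V)
a(U, S) = 2*S
Q(W, X) = 0 (Q(W, X) = (-W + W)/(5 + 5) = 0/10 = (⅒)*0 = 0)
s(G, f) = -⅘ (s(G, f) = 8/(-10) = 8*(-⅒) = -⅘)
s(-56, Q(8, a(l(-3), -4)))² = (-⅘)² = 16/25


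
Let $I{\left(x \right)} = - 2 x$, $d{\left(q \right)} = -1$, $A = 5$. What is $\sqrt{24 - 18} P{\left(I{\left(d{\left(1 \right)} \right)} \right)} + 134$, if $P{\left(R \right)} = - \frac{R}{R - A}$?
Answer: $134 + \frac{2 \sqrt{6}}{3} \approx 135.63$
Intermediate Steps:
$P{\left(R \right)} = - \frac{R}{-5 + R}$ ($P{\left(R \right)} = - \frac{R}{R - 5} = - \frac{R}{-5 + R}$)
$\sqrt{24 - 18} P{\left(I{\left(d{\left(1 \right)} \right)} \right)} + 134 = \sqrt{24 - 18} \left(- \frac{\left(-2\right) \left(-1\right)}{-5 - -2}\right) + 134 = \sqrt{6} \left(\left(-1\right) 2 \frac{1}{-5 + 2}\right) + 134 = \sqrt{6} \left(\left(-1\right) 2 \frac{1}{-3}\right) + 134 = \sqrt{6} \left(\left(-1\right) 2 \left(- \frac{1}{3}\right)\right) + 134 = \sqrt{6} \cdot \frac{2}{3} + 134 = \frac{2 \sqrt{6}}{3} + 134 = 134 + \frac{2 \sqrt{6}}{3}$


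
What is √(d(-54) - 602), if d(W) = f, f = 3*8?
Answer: 17*I*√2 ≈ 24.042*I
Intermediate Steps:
f = 24
d(W) = 24
√(d(-54) - 602) = √(24 - 602) = √(-578) = 17*I*√2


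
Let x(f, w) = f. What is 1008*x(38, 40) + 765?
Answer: 39069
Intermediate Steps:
1008*x(38, 40) + 765 = 1008*38 + 765 = 38304 + 765 = 39069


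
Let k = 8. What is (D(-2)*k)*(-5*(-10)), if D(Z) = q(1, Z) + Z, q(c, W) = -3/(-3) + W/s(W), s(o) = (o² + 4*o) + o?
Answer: -800/3 ≈ -266.67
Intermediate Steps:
s(o) = o² + 5*o
q(c, W) = 1 + 1/(5 + W) (q(c, W) = -3/(-3) + W/((W*(5 + W))) = -3*(-⅓) + W*(1/(W*(5 + W))) = 1 + 1/(5 + W))
D(Z) = Z + (6 + Z)/(5 + Z) (D(Z) = (6 + Z)/(5 + Z) + Z = Z + (6 + Z)/(5 + Z))
(D(-2)*k)*(-5*(-10)) = (((1 + (1 - 2)*(5 - 2))/(5 - 2))*8)*(-5*(-10)) = (((1 - 1*3)/3)*8)*50 = (((1 - 3)/3)*8)*50 = (((⅓)*(-2))*8)*50 = -⅔*8*50 = -16/3*50 = -800/3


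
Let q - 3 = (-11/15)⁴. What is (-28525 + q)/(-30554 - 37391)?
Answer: 1443911609/3439715625 ≈ 0.41978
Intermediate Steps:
q = 166516/50625 (q = 3 + (-11/15)⁴ = 3 + 14641/50625 = 166516/50625 ≈ 3.2892)
(-28525 + q)/(-30554 - 37391) = (-28525 + 166516/50625)/(-30554 - 37391) = -1443911609/50625/(-67945) = -1443911609/50625*(-1/67945) = 1443911609/3439715625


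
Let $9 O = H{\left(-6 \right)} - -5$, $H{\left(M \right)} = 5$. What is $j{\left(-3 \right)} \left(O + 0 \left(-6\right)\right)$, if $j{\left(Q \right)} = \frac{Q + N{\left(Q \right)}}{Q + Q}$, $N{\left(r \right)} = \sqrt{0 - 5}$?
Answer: $\frac{5}{9} - \frac{5 i \sqrt{5}}{27} \approx 0.55556 - 0.41409 i$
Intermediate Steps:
$N{\left(r \right)} = i \sqrt{5}$ ($N{\left(r \right)} = \sqrt{-5} = i \sqrt{5}$)
$j{\left(Q \right)} = \frac{Q + i \sqrt{5}}{2 Q}$ ($j{\left(Q \right)} = \frac{Q + i \sqrt{5}}{Q + Q} = \frac{Q + i \sqrt{5}}{2 Q}$)
$O = \frac{10}{9}$ ($O = \frac{5 - -5}{9} = \frac{5 + 5}{9} = \frac{1}{9} \cdot 10 = \frac{10}{9} \approx 1.1111$)
$j{\left(-3 \right)} \left(O + 0 \left(-6\right)\right) = \frac{-3 + i \sqrt{5}}{2 \left(-3\right)} \left(\frac{10}{9} + 0 \left(-6\right)\right) = \frac{1}{2} \left(- \frac{1}{3}\right) \left(-3 + i \sqrt{5}\right) \left(\frac{10}{9} + 0\right) = \left(\frac{1}{2} - \frac{i \sqrt{5}}{6}\right) \frac{10}{9} = \frac{5}{9} - \frac{5 i \sqrt{5}}{27}$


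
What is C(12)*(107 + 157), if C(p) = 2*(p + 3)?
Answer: 7920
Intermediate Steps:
C(p) = 6 + 2*p (C(p) = 2*(3 + p) = 6 + 2*p)
C(12)*(107 + 157) = (6 + 2*12)*(107 + 157) = (6 + 24)*264 = 30*264 = 7920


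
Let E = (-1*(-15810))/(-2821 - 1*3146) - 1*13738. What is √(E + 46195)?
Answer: √49363067/39 ≈ 180.15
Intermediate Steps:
E = -1607656/117 (E = 15810/(-2821 - 3146) - 13738 = 15810/(-5967) - 13738 = 15810*(-1/5967) - 13738 = -310/117 - 13738 = -1607656/117 ≈ -13741.)
√(E + 46195) = √(-1607656/117 + 46195) = √(3797159/117) = √49363067/39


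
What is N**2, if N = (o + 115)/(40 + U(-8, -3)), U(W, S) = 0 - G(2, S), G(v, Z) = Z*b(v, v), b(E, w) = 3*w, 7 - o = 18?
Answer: 2704/841 ≈ 3.2152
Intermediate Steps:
o = -11 (o = 7 - 1*18 = 7 - 18 = -11)
G(v, Z) = 3*Z*v (G(v, Z) = Z*(3*v) = 3*Z*v)
U(W, S) = -6*S (U(W, S) = 0 - 3*S*2 = 0 - 6*S = -6*S)
N = 52/29 (N = (-11 + 115)/(40 - 6*(-3)) = 104/(40 + 18) = 104/58 = 104*(1/58) = 52/29 ≈ 1.7931)
N**2 = (52/29)**2 = 2704/841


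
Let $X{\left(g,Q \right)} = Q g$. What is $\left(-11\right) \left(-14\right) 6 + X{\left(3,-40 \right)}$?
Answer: $804$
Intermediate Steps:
$\left(-11\right) \left(-14\right) 6 + X{\left(3,-40 \right)} = \left(-11\right) \left(-14\right) 6 - 120 = 154 \cdot 6 - 120 = 924 - 120 = 804$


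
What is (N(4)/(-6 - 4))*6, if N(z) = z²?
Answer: -48/5 ≈ -9.6000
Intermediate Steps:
(N(4)/(-6 - 4))*6 = (4²/(-6 - 4))*6 = (16/(-10))*6 = -⅒*16*6 = -8/5*6 = -48/5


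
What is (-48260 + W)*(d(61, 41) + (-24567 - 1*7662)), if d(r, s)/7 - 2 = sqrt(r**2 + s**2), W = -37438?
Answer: 2760761070 - 599886*sqrt(5402) ≈ 2.7167e+9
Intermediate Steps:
d(r, s) = 14 + 7*sqrt(r**2 + s**2)
(-48260 + W)*(d(61, 41) + (-24567 - 1*7662)) = (-48260 - 37438)*((14 + 7*sqrt(61**2 + 41**2)) + (-24567 - 1*7662)) = -85698*((14 + 7*sqrt(3721 + 1681)) + (-24567 - 7662)) = -85698*((14 + 7*sqrt(5402)) - 32229) = -85698*(-32215 + 7*sqrt(5402)) = 2760761070 - 599886*sqrt(5402)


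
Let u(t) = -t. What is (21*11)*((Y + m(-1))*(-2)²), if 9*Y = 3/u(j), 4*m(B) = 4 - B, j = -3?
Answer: 3773/3 ≈ 1257.7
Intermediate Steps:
m(B) = 1 - B/4 (m(B) = (4 - B)/4 = 1 - B/4)
Y = ⅑ (Y = (3/((-1*(-3))))/9 = (3/3)/9 = (3*(⅓))/9 = (⅑)*1 = ⅑ ≈ 0.11111)
(21*11)*((Y + m(-1))*(-2)²) = (21*11)*((⅑ + (1 - ¼*(-1)))*(-2)²) = 231*((⅑ + (1 + ¼))*4) = 231*((⅑ + 5/4)*4) = 231*((49/36)*4) = 231*(49/9) = 3773/3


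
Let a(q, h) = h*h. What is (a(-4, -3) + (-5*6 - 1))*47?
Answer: -1034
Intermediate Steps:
a(q, h) = h²
(a(-4, -3) + (-5*6 - 1))*47 = ((-3)² + (-5*6 - 1))*47 = (9 + (-30 - 1))*47 = (9 - 31)*47 = -22*47 = -1034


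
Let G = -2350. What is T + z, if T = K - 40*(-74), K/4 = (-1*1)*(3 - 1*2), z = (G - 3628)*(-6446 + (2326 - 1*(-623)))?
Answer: 20908022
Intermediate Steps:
z = 20905066 (z = (-2350 - 3628)*(-6446 + (2326 - 1*(-623))) = -5978*(-6446 + (2326 + 623)) = -5978*(-6446 + 2949) = -5978*(-3497) = 20905066)
K = -4 (K = 4*((-1*1)*(3 - 1*2)) = 4*(-(3 - 2)) = 4*(-1*1) = 4*(-1) = -4)
T = 2956 (T = -4 - 40*(-74) = -4 + 2960 = 2956)
T + z = 2956 + 20905066 = 20908022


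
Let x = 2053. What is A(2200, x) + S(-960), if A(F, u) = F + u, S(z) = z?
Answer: 3293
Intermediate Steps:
A(2200, x) + S(-960) = (2200 + 2053) - 960 = 4253 - 960 = 3293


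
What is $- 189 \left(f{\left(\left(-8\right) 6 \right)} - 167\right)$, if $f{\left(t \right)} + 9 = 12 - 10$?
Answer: $32886$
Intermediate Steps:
$f{\left(t \right)} = -7$ ($f{\left(t \right)} = -9 + \left(12 - 10\right) = -9 + 2 = -7$)
$- 189 \left(f{\left(\left(-8\right) 6 \right)} - 167\right) = - 189 \left(-7 - 167\right) = \left(-189\right) \left(-174\right) = 32886$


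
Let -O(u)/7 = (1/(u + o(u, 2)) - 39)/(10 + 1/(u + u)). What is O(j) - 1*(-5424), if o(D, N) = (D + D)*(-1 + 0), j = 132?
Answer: 757730/139 ≈ 5451.3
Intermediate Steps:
o(D, N) = -2*D (o(D, N) = (2*D)*(-1) = -2*D)
O(u) = -7*(-39 - 1/u)/(10 + 1/(2*u)) (O(u) = -7*(1/(u - 2*u) - 39)/(10 + 1/(u + u)) = -7*(1/(-u) - 39)/(10 + 1/(2*u)) = -7*(-1/u - 39)/(10 + 1/(2*u)) = -7*(-39 - 1/u)/(10 + 1/(2*u)))
O(j) - 1*(-5424) = 14*(1 + 39*132)/(1 + 20*132) - 1*(-5424) = 14*(1 + 5148)/(1 + 2640) + 5424 = 14*5149/2641 + 5424 = 14*(1/2641)*5149 + 5424 = 3794/139 + 5424 = 757730/139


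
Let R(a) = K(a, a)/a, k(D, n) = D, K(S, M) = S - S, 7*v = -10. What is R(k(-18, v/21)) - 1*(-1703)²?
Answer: -2900209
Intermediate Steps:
v = -10/7 (v = (⅐)*(-10) = -10/7 ≈ -1.4286)
K(S, M) = 0
R(a) = 0 (R(a) = 0/a = 0)
R(k(-18, v/21)) - 1*(-1703)² = 0 - 1*(-1703)² = 0 - 1*2900209 = 0 - 2900209 = -2900209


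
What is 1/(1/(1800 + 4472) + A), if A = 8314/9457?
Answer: 172928/152055 ≈ 1.1373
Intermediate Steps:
A = 8314/9457 (A = 8314*(1/9457) = 8314/9457 ≈ 0.87914)
1/(1/(1800 + 4472) + A) = 1/(1/(1800 + 4472) + 8314/9457) = 1/(1/6272 + 8314/9457) = 1/(152055/172928) = 172928/152055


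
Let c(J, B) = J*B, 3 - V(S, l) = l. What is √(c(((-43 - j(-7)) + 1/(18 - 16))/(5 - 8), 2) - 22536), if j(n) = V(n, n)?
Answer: I*√22501 ≈ 150.0*I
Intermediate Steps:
V(S, l) = 3 - l
j(n) = 3 - n
c(J, B) = B*J
√(c(((-43 - j(-7)) + 1/(18 - 16))/(5 - 8), 2) - 22536) = √(2*(((-43 - (3 - 1*(-7))) + 1/(18 - 16))/(5 - 8)) - 22536) = √(2*(((-43 - (3 + 7)) + 1/2)/(-3)) - 22536) = √(2*(((-43 - 1*10) + ½)*(-⅓)) - 22536) = √(2*(((-43 - 10) + ½)*(-⅓)) - 22536) = √(2*((-53 + ½)*(-⅓)) - 22536) = √(2*(-105/2*(-⅓)) - 22536) = √(2*(35/2) - 22536) = √(35 - 22536) = √(-22501) = I*√22501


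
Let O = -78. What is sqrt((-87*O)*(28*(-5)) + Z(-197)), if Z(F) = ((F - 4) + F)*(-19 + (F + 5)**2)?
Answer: 5*I*sqrt(624574) ≈ 3951.5*I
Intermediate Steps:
Z(F) = (-19 + (5 + F)**2)*(-4 + 2*F) (Z(F) = ((-4 + F) + F)*(-19 + (5 + F)**2) = (-4 + 2*F)*(-19 + (5 + F)**2) = (-19 + (5 + F)**2)*(-4 + 2*F))
sqrt((-87*O)*(28*(-5)) + Z(-197)) = sqrt((-87*(-78))*(28*(-5)) + (-24 - 28*(-197) + 2*(-197)**3 + 16*(-197)**2)) = sqrt(6786*(-140) + (-24 + 5516 + 2*(-7645373) + 16*38809)) = sqrt(-950040 + (-24 + 5516 - 15290746 + 620944)) = sqrt(-950040 - 14664310) = sqrt(-15614350) = 5*I*sqrt(624574)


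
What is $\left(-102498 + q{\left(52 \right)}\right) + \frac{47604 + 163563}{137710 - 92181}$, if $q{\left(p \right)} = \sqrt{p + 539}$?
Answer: $- \frac{424220025}{4139} + \sqrt{591} \approx -1.0247 \cdot 10^{5}$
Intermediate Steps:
$q{\left(p \right)} = \sqrt{539 + p}$
$\left(-102498 + q{\left(52 \right)}\right) + \frac{47604 + 163563}{137710 - 92181} = \left(-102498 + \sqrt{539 + 52}\right) + \frac{47604 + 163563}{137710 - 92181} = \left(-102498 + \sqrt{591}\right) + \frac{211167}{45529} = \left(-102498 + \sqrt{591}\right) + 211167 \cdot \frac{1}{45529} = \left(-102498 + \sqrt{591}\right) + \frac{19197}{4139} = - \frac{424220025}{4139} + \sqrt{591}$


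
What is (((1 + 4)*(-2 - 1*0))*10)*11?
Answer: -1100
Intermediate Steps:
(((1 + 4)*(-2 - 1*0))*10)*11 = ((5*(-2 + 0))*10)*11 = ((5*(-2))*10)*11 = -10*10*11 = -100*11 = -1100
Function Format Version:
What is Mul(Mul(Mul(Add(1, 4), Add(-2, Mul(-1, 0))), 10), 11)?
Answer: -1100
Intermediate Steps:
Mul(Mul(Mul(Add(1, 4), Add(-2, Mul(-1, 0))), 10), 11) = Mul(Mul(Mul(5, Add(-2, 0)), 10), 11) = Mul(Mul(Mul(5, -2), 10), 11) = Mul(Mul(-10, 10), 11) = Mul(-100, 11) = -1100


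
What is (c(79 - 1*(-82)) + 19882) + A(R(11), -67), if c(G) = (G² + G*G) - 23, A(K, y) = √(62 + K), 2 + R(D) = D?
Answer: 71701 + √71 ≈ 71709.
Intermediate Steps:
R(D) = -2 + D
c(G) = -23 + 2*G² (c(G) = (G² + G²) - 23 = 2*G² - 23 = -23 + 2*G²)
(c(79 - 1*(-82)) + 19882) + A(R(11), -67) = ((-23 + 2*(79 - 1*(-82))²) + 19882) + √(62 + (-2 + 11)) = ((-23 + 2*(79 + 82)²) + 19882) + √(62 + 9) = ((-23 + 2*161²) + 19882) + √71 = ((-23 + 2*25921) + 19882) + √71 = ((-23 + 51842) + 19882) + √71 = (51819 + 19882) + √71 = 71701 + √71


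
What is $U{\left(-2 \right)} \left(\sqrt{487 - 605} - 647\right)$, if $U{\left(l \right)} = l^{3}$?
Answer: $5176 - 8 i \sqrt{118} \approx 5176.0 - 86.902 i$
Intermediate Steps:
$U{\left(-2 \right)} \left(\sqrt{487 - 605} - 647\right) = \left(-2\right)^{3} \left(\sqrt{487 - 605} - 647\right) = - 8 \left(\sqrt{-118} - 647\right) = - 8 \left(i \sqrt{118} - 647\right) = - 8 \left(-647 + i \sqrt{118}\right) = 5176 - 8 i \sqrt{118}$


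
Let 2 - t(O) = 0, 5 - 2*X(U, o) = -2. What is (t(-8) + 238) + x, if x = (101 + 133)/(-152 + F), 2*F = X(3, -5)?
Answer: 143304/601 ≈ 238.44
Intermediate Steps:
X(U, o) = 7/2 (X(U, o) = 5/2 - 1/2*(-2) = 5/2 + 1 = 7/2)
F = 7/4 (F = (1/2)*(7/2) = 7/4 ≈ 1.7500)
t(O) = 2 (t(O) = 2 - 1*0 = 2 + 0 = 2)
x = -936/601 (x = (101 + 133)/(-152 + 7/4) = 234/(-601/4) = 234*(-4/601) = -936/601 ≈ -1.5574)
(t(-8) + 238) + x = (2 + 238) - 936/601 = 240 - 936/601 = 143304/601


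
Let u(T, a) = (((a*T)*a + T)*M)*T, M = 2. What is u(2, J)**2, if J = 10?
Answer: 652864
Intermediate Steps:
u(T, a) = T*(2*T + 2*T*a**2) (u(T, a) = (((a*T)*a + T)*2)*T = (((T*a)*a + T)*2)*T = ((T*a**2 + T)*2)*T = ((T + T*a**2)*2)*T = (2*T + 2*T*a**2)*T = T*(2*T + 2*T*a**2))
u(2, J)**2 = (2*2**2*(1 + 10**2))**2 = (2*4*(1 + 100))**2 = (2*4*101)**2 = 808**2 = 652864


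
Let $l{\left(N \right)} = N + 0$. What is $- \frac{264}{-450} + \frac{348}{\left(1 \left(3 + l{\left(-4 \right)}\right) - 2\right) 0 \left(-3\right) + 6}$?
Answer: $\frac{4394}{75} \approx 58.587$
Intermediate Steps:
$l{\left(N \right)} = N$
$- \frac{264}{-450} + \frac{348}{\left(1 \left(3 + l{\left(-4 \right)}\right) - 2\right) 0 \left(-3\right) + 6} = - \frac{264}{-450} + \frac{348}{\left(1 \left(3 - 4\right) - 2\right) 0 \left(-3\right) + 6} = \left(-264\right) \left(- \frac{1}{450}\right) + \frac{348}{\left(1 \left(-1\right) - 2\right) 0 \left(-3\right) + 6} = \frac{44}{75} + \frac{348}{\left(-1 - 2\right) 0 \left(-3\right) + 6} = \frac{44}{75} + \frac{348}{\left(-3\right) 0 \left(-3\right) + 6} = \frac{44}{75} + \frac{348}{0 \left(-3\right) + 6} = \frac{44}{75} + \frac{348}{0 + 6} = \frac{44}{75} + \frac{348}{6} = \frac{44}{75} + 348 \cdot \frac{1}{6} = \frac{44}{75} + 58 = \frac{4394}{75}$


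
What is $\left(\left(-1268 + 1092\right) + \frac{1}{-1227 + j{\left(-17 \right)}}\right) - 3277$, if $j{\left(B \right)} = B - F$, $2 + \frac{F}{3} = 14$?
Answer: $- \frac{4419841}{1280} \approx -3453.0$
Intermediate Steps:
$F = 36$ ($F = -6 + 3 \cdot 14 = -6 + 42 = 36$)
$j{\left(B \right)} = -36 + B$ ($j{\left(B \right)} = B - 36 = -36 + B$)
$\left(\left(-1268 + 1092\right) + \frac{1}{-1227 + j{\left(-17 \right)}}\right) - 3277 = \left(\left(-1268 + 1092\right) + \frac{1}{-1227 - 53}\right) - 3277 = \left(-176 + \frac{1}{-1227 - 53}\right) - 3277 = \left(-176 + \frac{1}{-1280}\right) - 3277 = \left(-176 - \frac{1}{1280}\right) - 3277 = - \frac{225281}{1280} - 3277 = - \frac{4419841}{1280}$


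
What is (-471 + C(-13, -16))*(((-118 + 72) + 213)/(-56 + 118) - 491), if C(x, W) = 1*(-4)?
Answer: 14380625/62 ≈ 2.3195e+5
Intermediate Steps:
C(x, W) = -4
(-471 + C(-13, -16))*(((-118 + 72) + 213)/(-56 + 118) - 491) = (-471 - 4)*(((-118 + 72) + 213)/(-56 + 118) - 491) = -475*((-46 + 213)/62 - 491) = -475*(167*(1/62) - 491) = -475*(167/62 - 491) = -475*(-30275/62) = 14380625/62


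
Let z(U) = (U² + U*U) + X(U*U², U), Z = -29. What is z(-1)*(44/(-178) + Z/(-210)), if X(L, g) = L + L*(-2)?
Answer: -2039/6230 ≈ -0.32729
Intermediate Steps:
X(L, g) = -L (X(L, g) = L - 2*L = -L)
z(U) = -U³ + 2*U² (z(U) = (U² + U*U) - U*U² = (U² + U²) - U³ = 2*U² - U³ = -U³ + 2*U²)
z(-1)*(44/(-178) + Z/(-210)) = ((-1)²*(2 - 1*(-1)))*(44/(-178) - 29/(-210)) = (1*(2 + 1))*(44*(-1/178) - 29*(-1/210)) = (1*3)*(-22/89 + 29/210) = 3*(-2039/18690) = -2039/6230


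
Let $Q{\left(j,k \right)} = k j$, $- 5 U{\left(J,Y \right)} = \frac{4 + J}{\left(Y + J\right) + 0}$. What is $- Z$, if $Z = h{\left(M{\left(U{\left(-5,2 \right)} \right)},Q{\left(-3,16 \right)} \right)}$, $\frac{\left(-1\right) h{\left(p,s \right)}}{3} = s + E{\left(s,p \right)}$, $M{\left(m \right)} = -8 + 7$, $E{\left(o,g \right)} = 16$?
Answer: $-96$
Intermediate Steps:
$U{\left(J,Y \right)} = - \frac{4 + J}{5 \left(J + Y\right)}$ ($U{\left(J,Y \right)} = - \frac{\left(4 + J\right) \frac{1}{\left(Y + J\right) + 0}}{5} = - \frac{\left(4 + J\right) \frac{1}{\left(J + Y\right) + 0}}{5} = - \frac{\left(4 + J\right) \frac{1}{J + Y}}{5} = - \frac{\frac{1}{J + Y} \left(4 + J\right)}{5} = - \frac{4 + J}{5 \left(J + Y\right)}$)
$Q{\left(j,k \right)} = j k$
$M{\left(m \right)} = -1$
$h{\left(p,s \right)} = -48 - 3 s$ ($h{\left(p,s \right)} = - 3 \left(s + 16\right) = - 3 \left(16 + s\right) = -48 - 3 s$)
$Z = 96$ ($Z = -48 - 3 \left(\left(-3\right) 16\right) = -48 - -144 = -48 + 144 = 96$)
$- Z = \left(-1\right) 96 = -96$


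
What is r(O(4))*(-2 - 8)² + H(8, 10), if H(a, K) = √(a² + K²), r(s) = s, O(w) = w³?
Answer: 6400 + 2*√41 ≈ 6412.8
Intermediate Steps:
H(a, K) = √(K² + a²)
r(O(4))*(-2 - 8)² + H(8, 10) = 4³*(-2 - 8)² + √(10² + 8²) = 64*(-10)² + √(100 + 64) = 64*100 + √164 = 6400 + 2*√41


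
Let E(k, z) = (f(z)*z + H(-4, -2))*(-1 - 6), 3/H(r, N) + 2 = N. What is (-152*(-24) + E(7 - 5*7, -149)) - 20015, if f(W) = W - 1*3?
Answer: -699591/4 ≈ -1.7490e+5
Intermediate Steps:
H(r, N) = 3/(-2 + N)
f(W) = -3 + W (f(W) = W - 3 = -3 + W)
E(k, z) = 21/4 - 7*z*(-3 + z) (E(k, z) = ((-3 + z)*z + 3/(-2 - 2))*(-1 - 6) = (z*(-3 + z) + 3/(-4))*(-7) = (z*(-3 + z) + 3*(-1/4))*(-7) = (z*(-3 + z) - 3/4)*(-7) = (-3/4 + z*(-3 + z))*(-7) = 21/4 - 7*z*(-3 + z))
(-152*(-24) + E(7 - 5*7, -149)) - 20015 = (-152*(-24) + (21/4 - 7*(-149)*(-3 - 149))) - 20015 = (3648 + (21/4 - 7*(-149)*(-152))) - 20015 = (3648 + (21/4 - 158536)) - 20015 = (3648 - 634123/4) - 20015 = -619531/4 - 20015 = -699591/4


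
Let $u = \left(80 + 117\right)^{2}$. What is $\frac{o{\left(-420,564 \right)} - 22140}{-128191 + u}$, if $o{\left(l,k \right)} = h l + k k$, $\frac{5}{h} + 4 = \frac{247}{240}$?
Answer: $- \frac{35253438}{10621561} \approx -3.319$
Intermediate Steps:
$h = - \frac{1200}{713}$ ($h = \frac{5}{-4 + \frac{247}{240}} = \frac{5}{- \frac{713}{240}} = 5 \left(- \frac{240}{713}\right) = - \frac{1200}{713} \approx -1.683$)
$o{\left(l,k \right)} = k^{2} - \frac{1200 l}{713}$ ($o{\left(l,k \right)} = - \frac{1200 l}{713} + k k = - \frac{1200 l}{713} + k^{2} = k^{2} - \frac{1200 l}{713}$)
$u = 38809$ ($u = 197^{2} = 38809$)
$\frac{o{\left(-420,564 \right)} - 22140}{-128191 + u} = \frac{\left(564^{2} - - \frac{504000}{713}\right) - 22140}{-128191 + 38809} = \frac{\left(318096 + \frac{504000}{713}\right) - 22140}{-89382} = \left(\frac{227306448}{713} - 22140\right) \left(- \frac{1}{89382}\right) = \frac{211520628}{713} \left(- \frac{1}{89382}\right) = - \frac{35253438}{10621561}$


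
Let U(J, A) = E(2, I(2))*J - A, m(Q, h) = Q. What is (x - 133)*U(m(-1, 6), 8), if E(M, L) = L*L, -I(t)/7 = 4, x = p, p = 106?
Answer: 21384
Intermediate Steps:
x = 106
I(t) = -28 (I(t) = -7*4 = -28)
E(M, L) = L**2
U(J, A) = -A + 784*J (U(J, A) = (-28)**2*J - A = 784*J - A = -A + 784*J)
(x - 133)*U(m(-1, 6), 8) = (106 - 133)*(-1*8 + 784*(-1)) = -27*(-8 - 784) = -27*(-792) = 21384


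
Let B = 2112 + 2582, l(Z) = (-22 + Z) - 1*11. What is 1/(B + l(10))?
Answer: 1/4671 ≈ 0.00021409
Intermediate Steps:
l(Z) = -33 + Z (l(Z) = (-22 + Z) - 11 = -33 + Z)
B = 4694
1/(B + l(10)) = 1/(4694 + (-33 + 10)) = 1/(4694 - 23) = 1/4671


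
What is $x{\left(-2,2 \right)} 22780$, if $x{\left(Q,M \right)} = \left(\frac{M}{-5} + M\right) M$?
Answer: $72896$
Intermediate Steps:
$x{\left(Q,M \right)} = \frac{4 M^{2}}{5}$ ($x{\left(Q,M \right)} = \left(M \left(- \frac{1}{5}\right) + M\right) M = \left(- \frac{M}{5} + M\right) M = \frac{4 M}{5} M = \frac{4 M^{2}}{5}$)
$x{\left(-2,2 \right)} 22780 = \frac{4 \cdot 2^{2}}{5} \cdot 22780 = \frac{4}{5} \cdot 4 \cdot 22780 = \frac{16}{5} \cdot 22780 = 72896$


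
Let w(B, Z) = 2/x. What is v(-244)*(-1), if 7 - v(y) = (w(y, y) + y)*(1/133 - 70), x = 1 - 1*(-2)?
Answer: 2264259/133 ≈ 17025.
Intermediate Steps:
x = 3 (x = 1 + 2 = 3)
w(B, Z) = ⅔ (w(B, Z) = 2/3 = 2*(⅓) = ⅔)
v(y) = 7137/133 + 9309*y/133 (v(y) = 7 - (⅔ + y)*(1/133 - 70) = 7 - (⅔ + y)*(-9309)/133 = 7 - (-6206/133 - 9309*y/133) = 7 + (6206/133 + 9309*y/133) = 7137/133 + 9309*y/133)
v(-244)*(-1) = (7137/133 + (9309/133)*(-244))*(-1) = (7137/133 - 2271396/133)*(-1) = -2264259/133*(-1) = 2264259/133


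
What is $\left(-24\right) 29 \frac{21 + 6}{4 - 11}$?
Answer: $\frac{18792}{7} \approx 2684.6$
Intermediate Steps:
$\left(-24\right) 29 \frac{21 + 6}{4 - 11} = - 696 \frac{27}{-7} = - 696 \cdot 27 \left(- \frac{1}{7}\right) = \left(-696\right) \left(- \frac{27}{7}\right) = \frac{18792}{7}$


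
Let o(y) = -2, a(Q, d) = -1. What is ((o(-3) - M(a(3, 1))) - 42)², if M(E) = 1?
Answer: 2025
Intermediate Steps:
((o(-3) - M(a(3, 1))) - 42)² = ((-2 - 1*1) - 42)² = ((-2 - 1) - 42)² = (-3 - 42)² = (-45)² = 2025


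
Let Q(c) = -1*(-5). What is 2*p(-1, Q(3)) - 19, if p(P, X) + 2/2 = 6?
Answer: -9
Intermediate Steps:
Q(c) = 5
p(P, X) = 5 (p(P, X) = -1 + 6 = 5)
2*p(-1, Q(3)) - 19 = 2*5 - 19 = 10 - 19 = -9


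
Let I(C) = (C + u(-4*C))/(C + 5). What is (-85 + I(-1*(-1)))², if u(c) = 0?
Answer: 259081/36 ≈ 7196.7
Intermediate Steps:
I(C) = C/(5 + C) (I(C) = (C + 0)/(C + 5) = C/(5 + C))
(-85 + I(-1*(-1)))² = (-85 + (-1*(-1))/(5 - 1*(-1)))² = (-85 + 1/(5 + 1))² = (-85 + 1/6)² = (-85 + 1*(⅙))² = (-85 + ⅙)² = (-509/6)² = 259081/36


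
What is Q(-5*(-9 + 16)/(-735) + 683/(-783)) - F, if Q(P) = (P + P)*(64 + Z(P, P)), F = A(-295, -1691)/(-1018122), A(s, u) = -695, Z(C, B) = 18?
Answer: -35938918355/265729842 ≈ -135.25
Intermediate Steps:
F = 695/1018122 (F = -695/(-1018122) = -695*(-1/1018122) = 695/1018122 ≈ 0.00068263)
Q(P) = 164*P (Q(P) = (P + P)*(64 + 18) = (2*P)*82 = 164*P)
Q(-5*(-9 + 16)/(-735) + 683/(-783)) - F = 164*(-5*(-9 + 16)/(-735) + 683/(-783)) - 1*695/1018122 = 164*(-5*7*(-1/735) + 683*(-1/783)) - 695/1018122 = 164*(-35*(-1/735) - 683/783) - 695/1018122 = 164*(1/21 - 683/783) - 695/1018122 = 164*(-4520/5481) - 695/1018122 = -741280/5481 - 695/1018122 = -35938918355/265729842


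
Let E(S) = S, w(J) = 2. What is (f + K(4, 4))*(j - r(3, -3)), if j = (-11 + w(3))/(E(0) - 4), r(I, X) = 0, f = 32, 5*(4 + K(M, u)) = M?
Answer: 324/5 ≈ 64.800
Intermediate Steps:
K(M, u) = -4 + M/5
j = 9/4 (j = (-11 + 2)/(0 - 4) = -9/(-4) = -9*(-1/4) = 9/4 ≈ 2.2500)
(f + K(4, 4))*(j - r(3, -3)) = (32 + (-4 + (1/5)*4))*(9/4 - 1*0) = (32 + (-4 + 4/5))*(9/4 + 0) = (32 - 16/5)*(9/4) = (144/5)*(9/4) = 324/5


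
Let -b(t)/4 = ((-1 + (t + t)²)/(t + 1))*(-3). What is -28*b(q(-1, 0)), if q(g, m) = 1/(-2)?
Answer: 0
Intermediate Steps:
q(g, m) = -½
b(t) = 12*(-1 + 4*t²)/(1 + t) (b(t) = -4*(-1 + (t + t)²)/(t + 1)*(-3) = -4*(-1 + (2*t)²)/(1 + t)*(-3) = -4*(-1 + 4*t²)/(1 + t)*(-3) = -(-12)*(-1 + 4*t²)/(1 + t) = 12*(-1 + 4*t²)/(1 + t))
-28*b(q(-1, 0)) = -336*(-1 + 4*(-½)²)/(1 - ½) = -336*(-1 + 4*(¼))/½ = -336*2*(-1 + 1) = -336*2*0 = -28*0 = 0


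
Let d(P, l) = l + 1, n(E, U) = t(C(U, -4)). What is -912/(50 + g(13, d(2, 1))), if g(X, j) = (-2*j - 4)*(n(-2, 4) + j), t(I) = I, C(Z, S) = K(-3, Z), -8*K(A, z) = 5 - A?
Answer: -152/7 ≈ -21.714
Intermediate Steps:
K(A, z) = -5/8 + A/8 (K(A, z) = -(5 - A)/8 = -5/8 + A/8)
C(Z, S) = -1 (C(Z, S) = -5/8 + (⅛)*(-3) = -5/8 - 3/8 = -1)
n(E, U) = -1
d(P, l) = 1 + l
g(X, j) = (-1 + j)*(-4 - 2*j) (g(X, j) = (-2*j - 4)*(-1 + j) = (-4 - 2*j)*(-1 + j) = (-1 + j)*(-4 - 2*j))
-912/(50 + g(13, d(2, 1))) = -912/(50 + (4 - 2*(1 + 1) - 2*(1 + 1)²)) = -912/(50 + (4 - 2*2 - 2*2²)) = -912/(50 + (4 - 4 - 2*4)) = -912/(50 + (4 - 4 - 8)) = -912/(50 - 8) = -912/42 = -912*1/42 = -152/7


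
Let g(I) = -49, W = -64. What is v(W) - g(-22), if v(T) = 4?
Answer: 53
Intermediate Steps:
v(W) - g(-22) = 4 - 1*(-49) = 4 + 49 = 53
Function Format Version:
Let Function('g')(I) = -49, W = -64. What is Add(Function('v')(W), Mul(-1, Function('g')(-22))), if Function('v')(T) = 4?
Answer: 53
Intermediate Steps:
Add(Function('v')(W), Mul(-1, Function('g')(-22))) = Add(4, Mul(-1, -49)) = Add(4, 49) = 53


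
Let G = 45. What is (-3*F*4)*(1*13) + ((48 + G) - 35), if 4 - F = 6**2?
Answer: 5050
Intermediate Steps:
F = -32 (F = 4 - 1*6**2 = 4 - 1*36 = 4 - 36 = -32)
(-3*F*4)*(1*13) + ((48 + G) - 35) = (-3*(-32)*4)*(1*13) + ((48 + 45) - 35) = (96*4)*13 + (93 - 35) = 384*13 + 58 = 4992 + 58 = 5050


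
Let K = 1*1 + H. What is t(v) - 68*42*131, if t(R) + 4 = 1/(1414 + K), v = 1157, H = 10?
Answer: -533149499/1425 ≈ -3.7414e+5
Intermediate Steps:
K = 11 (K = 1*1 + 10 = 1 + 10 = 11)
t(R) = -5699/1425 (t(R) = -4 + 1/(1414 + 11) = -4 + 1/1425 = -5699/1425)
t(v) - 68*42*131 = -5699/1425 - 68*42*131 = -5699/1425 - 2856*131 = -5699/1425 - 374136 = -533149499/1425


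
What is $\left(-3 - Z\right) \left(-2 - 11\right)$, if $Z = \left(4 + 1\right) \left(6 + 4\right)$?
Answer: $689$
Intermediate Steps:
$Z = 50$ ($Z = 5 \cdot 10 = 50$)
$\left(-3 - Z\right) \left(-2 - 11\right) = \left(-3 - 50\right) \left(-2 - 11\right) = \left(-3 - 50\right) \left(-13\right) = \left(-53\right) \left(-13\right) = 689$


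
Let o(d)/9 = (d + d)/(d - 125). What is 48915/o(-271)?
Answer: 1076130/271 ≈ 3971.0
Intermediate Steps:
o(d) = 18*d/(-125 + d) (o(d) = 9*((d + d)/(d - 125)) = 9*((2*d)/(-125 + d)) = 9*(2*d/(-125 + d)) = 18*d/(-125 + d))
48915/o(-271) = 48915/((18*(-271)/(-125 - 271))) = 48915/((18*(-271)/(-396))) = 48915/((18*(-271)*(-1/396))) = 48915/(271/22) = 48915*(22/271) = 1076130/271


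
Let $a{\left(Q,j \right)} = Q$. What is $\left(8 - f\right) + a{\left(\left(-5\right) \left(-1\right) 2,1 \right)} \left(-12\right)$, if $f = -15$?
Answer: $-97$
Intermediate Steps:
$\left(8 - f\right) + a{\left(\left(-5\right) \left(-1\right) 2,1 \right)} \left(-12\right) = \left(8 - -15\right) + \left(-5\right) \left(-1\right) 2 \left(-12\right) = \left(8 + 15\right) + 5 \cdot 2 \left(-12\right) = 23 + 10 \left(-12\right) = 23 - 120 = -97$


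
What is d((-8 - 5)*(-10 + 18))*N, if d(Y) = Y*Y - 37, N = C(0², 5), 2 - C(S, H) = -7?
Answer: 97011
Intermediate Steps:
C(S, H) = 9 (C(S, H) = 2 - 1*(-7) = 2 + 7 = 9)
N = 9
d(Y) = -37 + Y² (d(Y) = Y² - 37 = -37 + Y²)
d((-8 - 5)*(-10 + 18))*N = (-37 + ((-8 - 5)*(-10 + 18))²)*9 = (-37 + (-13*8)²)*9 = (-37 + (-104)²)*9 = (-37 + 10816)*9 = 10779*9 = 97011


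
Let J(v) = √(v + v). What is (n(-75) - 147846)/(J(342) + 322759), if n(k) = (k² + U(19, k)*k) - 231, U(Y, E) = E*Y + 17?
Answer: -11894314668/104173371397 + 221112*√19/104173371397 ≈ -0.11417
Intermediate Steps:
J(v) = √2*√v (J(v) = √(2*v) = √2*√v)
U(Y, E) = 17 + E*Y
n(k) = -231 + k² + k*(17 + 19*k) (n(k) = (k² + (17 + k*19)*k) - 231 = (k² + (17 + 19*k)*k) - 231 = (k² + k*(17 + 19*k)) - 231 = -231 + k² + k*(17 + 19*k))
(n(-75) - 147846)/(J(342) + 322759) = ((-231 + 17*(-75) + 20*(-75)²) - 147846)/(√2*√342 + 322759) = ((-231 - 1275 + 20*5625) - 147846)/(√2*(3*√38) + 322759) = ((-231 - 1275 + 112500) - 147846)/(6*√19 + 322759) = (110994 - 147846)/(322759 + 6*√19) = -36852/(322759 + 6*√19)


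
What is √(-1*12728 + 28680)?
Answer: 4*√997 ≈ 126.30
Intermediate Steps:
√(-1*12728 + 28680) = √(-12728 + 28680) = √15952 = 4*√997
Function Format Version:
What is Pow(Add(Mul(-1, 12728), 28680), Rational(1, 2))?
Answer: Mul(4, Pow(997, Rational(1, 2))) ≈ 126.30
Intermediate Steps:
Pow(Add(Mul(-1, 12728), 28680), Rational(1, 2)) = Pow(Add(-12728, 28680), Rational(1, 2)) = Pow(15952, Rational(1, 2)) = Mul(4, Pow(997, Rational(1, 2)))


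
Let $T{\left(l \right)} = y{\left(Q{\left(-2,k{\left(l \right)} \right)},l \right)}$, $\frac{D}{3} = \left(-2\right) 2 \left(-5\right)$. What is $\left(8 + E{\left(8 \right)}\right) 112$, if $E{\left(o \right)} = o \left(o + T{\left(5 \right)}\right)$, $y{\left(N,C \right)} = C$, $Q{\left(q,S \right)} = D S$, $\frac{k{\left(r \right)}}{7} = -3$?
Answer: $12544$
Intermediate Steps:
$D = 60$ ($D = 3 \left(-2\right) 2 \left(-5\right) = 3 \left(\left(-4\right) \left(-5\right)\right) = 3 \cdot 20 = 60$)
$k{\left(r \right)} = -21$ ($k{\left(r \right)} = 7 \left(-3\right) = -21$)
$Q{\left(q,S \right)} = 60 S$
$T{\left(l \right)} = l$
$E{\left(o \right)} = o \left(5 + o\right)$ ($E{\left(o \right)} = o \left(o + 5\right) = o \left(5 + o\right)$)
$\left(8 + E{\left(8 \right)}\right) 112 = \left(8 + 8 \left(5 + 8\right)\right) 112 = \left(8 + 8 \cdot 13\right) 112 = \left(8 + 104\right) 112 = 112 \cdot 112 = 12544$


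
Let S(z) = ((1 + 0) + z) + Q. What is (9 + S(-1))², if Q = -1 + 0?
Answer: 64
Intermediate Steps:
Q = -1
S(z) = z (S(z) = ((1 + 0) + z) - 1 = (1 + z) - 1 = z)
(9 + S(-1))² = (9 - 1)² = 8² = 64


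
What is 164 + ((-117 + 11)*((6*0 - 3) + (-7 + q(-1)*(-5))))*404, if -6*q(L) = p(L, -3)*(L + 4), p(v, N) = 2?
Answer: 214284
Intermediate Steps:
q(L) = -4/3 - L/3 (q(L) = -(L + 4)/3 = -(4 + L)/3 = -(8 + 2*L)/6 = -4/3 - L/3)
164 + ((-117 + 11)*((6*0 - 3) + (-7 + q(-1)*(-5))))*404 = 164 + ((-117 + 11)*((6*0 - 3) + (-7 + (-4/3 - ⅓*(-1))*(-5))))*404 = 164 - 106*((0 - 3) + (-7 + (-4/3 + ⅓)*(-5)))*404 = 164 - 106*(-3 + (-7 - 1*(-5)))*404 = 164 - 106*(-3 + (-7 + 5))*404 = 164 - 106*(-3 - 2)*404 = 164 - 106*(-5)*404 = 164 + 530*404 = 164 + 214120 = 214284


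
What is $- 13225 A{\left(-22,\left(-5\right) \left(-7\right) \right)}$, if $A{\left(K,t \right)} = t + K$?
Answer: $-171925$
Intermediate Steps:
$A{\left(K,t \right)} = K + t$
$- 13225 A{\left(-22,\left(-5\right) \left(-7\right) \right)} = - 13225 \left(-22 - -35\right) = - 13225 \left(-22 + 35\right) = \left(-13225\right) 13 = -171925$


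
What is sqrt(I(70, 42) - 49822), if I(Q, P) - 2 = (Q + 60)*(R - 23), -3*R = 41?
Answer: 4*I*sqrt(30705)/3 ≈ 233.64*I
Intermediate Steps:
R = -41/3 (R = -1/3*41 = -41/3 ≈ -13.667)
I(Q, P) = -2198 - 110*Q/3 (I(Q, P) = 2 + (Q + 60)*(-41/3 - 23) = 2 + (60 + Q)*(-110/3) = 2 + (-2200 - 110*Q/3) = -2198 - 110*Q/3)
sqrt(I(70, 42) - 49822) = sqrt((-2198 - 110/3*70) - 49822) = sqrt((-2198 - 7700/3) - 49822) = sqrt(-14294/3 - 49822) = sqrt(-163760/3) = 4*I*sqrt(30705)/3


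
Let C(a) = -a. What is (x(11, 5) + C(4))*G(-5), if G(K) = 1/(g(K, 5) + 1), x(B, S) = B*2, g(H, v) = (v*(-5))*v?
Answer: -9/62 ≈ -0.14516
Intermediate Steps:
g(H, v) = -5*v² (g(H, v) = (-5*v)*v = -5*v²)
x(B, S) = 2*B
G(K) = -1/124 (G(K) = 1/(-5*5² + 1) = 1/(-5*25 + 1) = 1/(-125 + 1) = 1/(-124) = -1/124)
(x(11, 5) + C(4))*G(-5) = (2*11 - 1*4)*(-1/124) = (22 - 4)*(-1/124) = 18*(-1/124) = -9/62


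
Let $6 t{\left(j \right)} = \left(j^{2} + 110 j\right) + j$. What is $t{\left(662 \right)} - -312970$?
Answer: $\frac{1194773}{3} \approx 3.9826 \cdot 10^{5}$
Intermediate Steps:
$t{\left(j \right)} = \frac{j^{2}}{6} + \frac{37 j}{2}$ ($t{\left(j \right)} = \frac{\left(j^{2} + 110 j\right) + j}{6} = \frac{j^{2} + 111 j}{6} = \frac{j^{2}}{6} + \frac{37 j}{2}$)
$t{\left(662 \right)} - -312970 = \frac{1}{6} \cdot 662 \left(111 + 662\right) - -312970 = \frac{1}{6} \cdot 662 \cdot 773 + 312970 = \frac{255863}{3} + 312970 = \frac{1194773}{3}$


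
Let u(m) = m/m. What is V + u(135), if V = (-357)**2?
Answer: 127450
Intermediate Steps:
V = 127449
u(m) = 1
V + u(135) = 127449 + 1 = 127450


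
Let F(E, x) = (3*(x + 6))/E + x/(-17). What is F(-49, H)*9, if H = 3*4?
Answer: -13554/833 ≈ -16.271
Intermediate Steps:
H = 12
F(E, x) = -x/17 + (18 + 3*x)/E (F(E, x) = (3*(6 + x))/E + x*(-1/17) = (18 + 3*x)/E - x/17 = -x/17 + (18 + 3*x)/E)
F(-49, H)*9 = ((1/17)*(306 + 51*12 - 1*(-49)*12)/(-49))*9 = ((1/17)*(-1/49)*(306 + 612 + 588))*9 = ((1/17)*(-1/49)*1506)*9 = -1506/833*9 = -13554/833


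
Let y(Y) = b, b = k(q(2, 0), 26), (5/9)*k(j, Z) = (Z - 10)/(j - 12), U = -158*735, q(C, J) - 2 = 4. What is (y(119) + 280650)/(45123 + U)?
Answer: -467742/118345 ≈ -3.9524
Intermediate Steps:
q(C, J) = 6 (q(C, J) = 2 + 4 = 6)
U = -116130
k(j, Z) = 9*(-10 + Z)/(5*(-12 + j)) (k(j, Z) = 9*((Z - 10)/(j - 12))/5 = 9*((-10 + Z)/(-12 + j))/5 = 9*(-10 + Z)/(5*(-12 + j)))
b = -24/5 (b = 9*(-10 + 26)/(5*(-12 + 6)) = (9/5)*16/(-6) = (9/5)*(-⅙)*16 = -24/5 ≈ -4.8000)
y(Y) = -24/5
(y(119) + 280650)/(45123 + U) = (-24/5 + 280650)/(45123 - 116130) = (1403226/5)/(-71007) = (1403226/5)*(-1/71007) = -467742/118345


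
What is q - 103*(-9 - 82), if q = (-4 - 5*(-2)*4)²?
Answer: 10669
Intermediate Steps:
q = 1296 (q = (-4 + 10*4)² = (-4 + 40)² = 36² = 1296)
q - 103*(-9 - 82) = 1296 - 103*(-9 - 82) = 1296 - 103*(-91) = 1296 - 1*(-9373) = 1296 + 9373 = 10669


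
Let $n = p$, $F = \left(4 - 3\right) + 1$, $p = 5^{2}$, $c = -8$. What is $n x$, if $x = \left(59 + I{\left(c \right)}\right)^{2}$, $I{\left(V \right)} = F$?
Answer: $93025$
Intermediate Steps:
$p = 25$
$F = 2$ ($F = 1 + 1 = 2$)
$I{\left(V \right)} = 2$
$x = 3721$ ($x = \left(59 + 2\right)^{2} = 61^{2} = 3721$)
$n = 25$
$n x = 25 \cdot 3721 = 93025$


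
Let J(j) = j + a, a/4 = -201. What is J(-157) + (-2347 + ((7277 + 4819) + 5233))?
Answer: 14021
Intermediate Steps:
a = -804 (a = 4*(-201) = -804)
J(j) = -804 + j (J(j) = j - 804 = -804 + j)
J(-157) + (-2347 + ((7277 + 4819) + 5233)) = (-804 - 157) + (-2347 + ((7277 + 4819) + 5233)) = -961 + (-2347 + (12096 + 5233)) = -961 + (-2347 + 17329) = -961 + 14982 = 14021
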